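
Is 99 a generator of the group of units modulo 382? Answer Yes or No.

Yes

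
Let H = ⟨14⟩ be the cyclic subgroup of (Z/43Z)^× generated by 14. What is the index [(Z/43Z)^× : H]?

2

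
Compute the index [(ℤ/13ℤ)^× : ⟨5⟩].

The order of 5 must divide φ(13) = 13 − 1 = 12 = 2^2 · 3.
Divisors of 12: 1, 2, 3, 4, 6, 12.
Compute 5^d (mod 13) for the divisors d until we hit 1:
5^1 ≡ 5 (mod 13)
5^2 ≡ 12 (mod 13)
5^3 ≡ 8 (mod 13)
5^4 ≡ 1 (mod 13) ✓
The order of 5 is 4, so the subgroup it generates has 4 elements.
Index = |(Z/13Z)^×| / |⟨5⟩| = 12 / 4 = 3.

3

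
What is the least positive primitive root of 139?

φ(139) = 139 − 1 = 138 = 2 · 3 · 23.
g is a primitive root iff g^(138/q) ≢ 1 (mod 139) for each prime q ∈ {2, 3, 23}.
g = 2: 2^69 ≡ 138; 2^46 ≡ 96; 2^6 ≡ 64 — none is 1, so 2 is a primitive root.
So 2 is the smallest generator of (Z/139Z)^×.

2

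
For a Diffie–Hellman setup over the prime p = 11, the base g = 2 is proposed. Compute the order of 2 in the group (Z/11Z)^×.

10

By Lagrange's theorem, ord_11(2) divides φ(11) = 11 − 1 = 10 = 2 · 5.
Divisors of 10: 1, 2, 5, 10.
Test each divisor d:
2^1 ≡ 2 (mod 11)
2^2 ≡ 4 (mod 11)
2^5 ≡ 10 (mod 11)
2^10 ≡ 1 (mod 11) ✓
Therefore the multiplicative order of 2 modulo 11 is 10.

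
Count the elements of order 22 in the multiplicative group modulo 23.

10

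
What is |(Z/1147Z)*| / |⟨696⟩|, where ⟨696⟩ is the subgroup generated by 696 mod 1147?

12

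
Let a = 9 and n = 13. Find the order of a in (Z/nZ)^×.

The order of 9 must divide φ(13) = 13 − 1 = 12 = 2^2 · 3.
Divisors of 12: 1, 2, 3, 4, 6, 12.
Compute 9^d (mod 13) for the divisors d until we hit 1:
9^1 ≡ 9 (mod 13)
9^2 ≡ 3 (mod 13)
9^3 ≡ 1 (mod 13) ✓
Therefore the multiplicative order of 9 modulo 13 is 3.

3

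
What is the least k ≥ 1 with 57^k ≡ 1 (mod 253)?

By Lagrange's theorem, ord_253(57) divides φ(253) = φ(11·23) = (11−1)·(23−1) = 10·22 = 220 = 2^2 · 5 · 11.
Divisors of 220: 1, 2, 4, 5, 10, 11, 20, 22, 44, 55, 110, 220.
Test each divisor d:
57^1 ≡ 57 (mod 253)
57^2 ≡ 213 (mod 253)
57^4 ≡ 82 (mod 253)
57^5 ≡ 120 (mod 253)
57^10 ≡ 232 (mod 253)
57^11 ≡ 68 (mod 253)
57^20 ≡ 188 (mod 253)
57^22 ≡ 70 (mod 253)
57^44 ≡ 93 (mod 253)
57^55 ≡ 252 (mod 253)
57^110 ≡ 1 (mod 253) ✓
The smallest such exponent is 110, so the order of 57 is 110.

110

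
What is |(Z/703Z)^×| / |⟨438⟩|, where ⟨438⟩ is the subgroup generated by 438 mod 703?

162

By Lagrange's theorem, ord_703(438) divides φ(703) = φ(19·37) = (19−1)·(37−1) = 18·36 = 648 = 2^3 · 3^4.
Divisors of 648: 1, 2, 3, 4, 6, 8, 9, 12, 18, 24, 27, 36, 54, 72, 81, 108, 162, 216, 324, 648.
Check 438^d mod 703 for each divisor in increasing order:
438^1 ≡ 438 (mod 703)
438^2 ≡ 628 (mod 703)
438^3 ≡ 191 (mod 703)
438^4 ≡ 1 (mod 703) ✓
Thus |⟨438⟩| = ord(438) = 4.
The index is φ(703) / ord(438) = 648 / 4 = 162.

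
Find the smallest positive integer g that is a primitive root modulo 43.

3

φ(43) = 43 − 1 = 42 = 2 · 3 · 7.
g is a primitive root iff g^(42/q) ≢ 1 (mod 43) for each prime q ∈ {2, 3, 7}.
g = 2: 2^21 ≡ 42; 2^14 ≡ 1 — hits 1, so not a primitive root.
g = 3: 3^21 ≡ 42; 3^14 ≡ 36; 3^6 ≡ 41 — none is 1, so 3 is a primitive root.
The smallest primitive root modulo 43 is 3.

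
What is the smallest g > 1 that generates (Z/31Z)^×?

φ(31) = 31 − 1 = 30 = 2 · 3 · 5.
g is a primitive root iff g^(30/q) ≢ 1 (mod 31) for each prime q ∈ {2, 3, 5}.
g = 2: 2^15 ≡ 1 — hits 1, so not a primitive root.
g = 3: 3^15 ≡ 30; 3^10 ≡ 25; 3^6 ≡ 16 — none is 1, so 3 is a primitive root.
The smallest primitive root modulo 31 is 3.

3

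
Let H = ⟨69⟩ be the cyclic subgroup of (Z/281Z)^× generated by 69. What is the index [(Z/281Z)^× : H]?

2

ord(69) | φ(281) = 281 − 1 = 280 = 2^3 · 5 · 7.
Divisors of 280: 1, 2, 4, 5, 7, 8, 10, 14, 20, 28, 35, 40, 56, 70, 140, 280.
Evaluate successive powers at the divisors of 280:
69^1 ≡ 69
69^2 ≡ 265
69^4 ≡ 256
69^5 ≡ 242
69^7 ≡ 62
69^8 ≡ 63
69^10 ≡ 116
69^14 ≡ 191
69^20 ≡ 249
69^28 ≡ 232
69^35 ≡ 53
69^40 ≡ 181
69^56 ≡ 153
69^70 ≡ 280
69^140 ≡ 1
Thus |⟨69⟩| = ord(69) = 140.
The index is φ(281) / ord(69) = 280 / 140 = 2.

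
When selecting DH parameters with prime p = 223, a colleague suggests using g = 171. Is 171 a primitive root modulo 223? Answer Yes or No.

No

φ(223) = 223 − 1 = 222 = 2 · 3 · 37.
An element g generates (Z/223Z)^× iff g^(222/q) ≢ 1 (mod 223) for each prime q ∈ {2, 3, 37}.
171^111 ≡ 1 (mod 223)  [q = 2: ≡ 1 ✗]
171^74 ≡ 1 (mod 223)  [q = 3: ≡ 1 ✗]
171^6 ≡ 98 (mod 223)  [q = 37: ≢ 1 ✓]
The check at q = 2 fails, so 171 generates a proper subgroup.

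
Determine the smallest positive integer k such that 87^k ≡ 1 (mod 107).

The order of 87 must divide φ(107) = 107 − 1 = 106 = 2 · 53.
Divisors of 106: 1, 2, 53, 106.
Compute 87^d (mod 107) for the divisors d until we hit 1:
87^1 ≡ 87 (mod 107)
87^2 ≡ 79 (mod 107)
87^53 ≡ 1 (mod 107) ✓
Therefore the multiplicative order of 87 modulo 107 is 53.

53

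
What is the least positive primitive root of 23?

5

φ(23) = 23 − 1 = 22 = 2 · 11.
Test candidates g = 2, 3, … against the prime factors q ∈ {2, 11} of φ(23): g is a generator iff g^(22/q) ≢ 1 for every such q.
g = 2: 2^11 ≡ 1 — hits 1, so not a primitive root.
g = 3: 3^11 ≡ 1 — hits 1, so not a primitive root.
g = 4: 4^11 ≡ 1 — hits 1, so not a primitive root.
g = 5: 5^11 ≡ 22; 5^2 ≡ 2 — none is 1, so 5 is a primitive root.
The smallest primitive root modulo 23 is 5.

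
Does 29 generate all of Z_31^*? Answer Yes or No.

No

φ(31) = 31 − 1 = 30 = 2 · 3 · 5.
An element g generates (Z/31Z)^× iff g^(30/q) ≢ 1 (mod 31) for each prime q ∈ {2, 3, 5}.
29^15 ≡ 30 (mod 31)  [q = 2: ≢ 1 ✓]
29^10 ≡ 1 (mod 31)  [q = 3: ≡ 1 ✗]
29^6 ≡ 2 (mod 31)  [q = 5: ≢ 1 ✓]
29^10 ≡ 1 shows ord(29) | 10, strictly less than φ(31); not a primitive root.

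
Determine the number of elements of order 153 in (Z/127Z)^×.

0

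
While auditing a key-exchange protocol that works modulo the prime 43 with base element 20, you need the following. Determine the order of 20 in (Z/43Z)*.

By Lagrange's theorem, ord_43(20) divides φ(43) = 43 − 1 = 42 = 2 · 3 · 7.
Divisors of 42: 1, 2, 3, 6, 7, 14, 21, 42.
Test each divisor d:
20^1 ≡ 20 (mod 43)
20^2 ≡ 13 (mod 43)
20^3 ≡ 2 (mod 43)
20^6 ≡ 4 (mod 43)
20^7 ≡ 37 (mod 43)
20^14 ≡ 36 (mod 43)
20^21 ≡ 42 (mod 43)
20^42 ≡ 1 (mod 43) ✓
So ord_43(20) = 42.

42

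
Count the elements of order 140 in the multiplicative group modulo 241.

0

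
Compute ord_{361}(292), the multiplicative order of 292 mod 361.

ord(292) | φ(361) = φ(19^2) = 19·(19−1) = 342 = 2 · 3^2 · 19.
Divisors of 342: 1, 2, 3, 6, 9, 18, 19, 38, 57, 114, 171, 342.
Evaluate successive powers at the divisors of 342:
292^1 ≡ 292 (mod 361)
292^2 ≡ 68 (mod 361)
292^3 ≡ 1 (mod 361) ✓
The smallest such exponent is 3, so the order of 292 is 3.

3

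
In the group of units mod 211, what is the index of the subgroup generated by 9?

2

By Lagrange's theorem, ord_211(9) divides φ(211) = 211 − 1 = 210 = 2 · 3 · 5 · 7.
Divisors of 210: 1, 2, 3, 5, 6, 7, 10, 14, 15, 21, 30, 35, 42, 70, 105, 210.
Evaluate successive powers at the divisors of 210:
9^1 ≡ 9 (mod 211)
9^2 ≡ 81 (mod 211)
9^3 ≡ 96 (mod 211)
9^5 ≡ 180 (mod 211)
9^6 ≡ 143 (mod 211)
9^7 ≡ 21 (mod 211)
9^10 ≡ 117 (mod 211)
9^14 ≡ 19 (mod 211)
9^15 ≡ 171 (mod 211)
9^21 ≡ 188 (mod 211)
9^30 ≡ 123 (mod 211)
9^35 ≡ 196 (mod 211)
9^42 ≡ 107 (mod 211)
9^70 ≡ 14 (mod 211)
9^105 ≡ 1 (mod 211) ✓
So ord_211(9) = 105, hence |⟨9⟩| = 105.
The index is φ(211) / ord(9) = 210 / 105 = 2.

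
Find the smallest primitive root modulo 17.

3

φ(17) = 17 − 1 = 16 = 2^4.
g is a primitive root iff g^(16/q) ≢ 1 (mod 17) for each prime q ∈ {2}.
g = 2: 2^8 ≡ 1 — hits 1, so not a primitive root.
g = 3: 3^8 ≡ 16 — none is 1, so 3 is a primitive root.
Hence the least primitive root of 17 is 3.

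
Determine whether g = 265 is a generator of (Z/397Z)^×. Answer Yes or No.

No

φ(397) = 397 − 1 = 396 = 2^2 · 3^2 · 11.
An element g generates (Z/397Z)^× iff g^(396/q) ≢ 1 (mod 397) for each prime q ∈ {2, 3, 11}.
265^198 ≡ 1 (mod 397)  [q = 2: ≡ 1 ✗]
265^132 ≡ 362 (mod 397)  [q = 3: ≢ 1 ✓]
265^36 ≡ 16 (mod 397)  [q = 11: ≢ 1 ✓]
The check at q = 2 fails, so 265 generates a proper subgroup.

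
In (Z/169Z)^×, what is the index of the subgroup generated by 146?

The order of 146 must divide φ(169) = φ(13^2) = 13·(13−1) = 156 = 2^2 · 3 · 13.
Divisors of 156: 1, 2, 3, 4, 6, 12, 13, 26, 39, 52, 78, 156.
Evaluate successive powers at the divisors of 156:
146^1 ≡ 146 (mod 169)
146^2 ≡ 22 (mod 169)
146^3 ≡ 1 (mod 169) ✓
The order of 146 is 3, so the subgroup it generates has 3 elements.
Index = |(Z/169Z)^×| / |⟨146⟩| = 156 / 3 = 52.

52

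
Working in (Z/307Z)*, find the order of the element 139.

By Lagrange's theorem, ord_307(139) divides φ(307) = 307 − 1 = 306 = 2 · 3^2 · 17.
Divisors of 306: 1, 2, 3, 6, 9, 17, 18, 34, 51, 102, 153, 306.
Evaluate successive powers at the divisors of 306:
139^1 ≡ 139
139^2 ≡ 287
139^3 ≡ 290
139^6 ≡ 289
139^9 ≡ 306
139^17 ≡ 254
139^18 ≡ 1
Therefore the multiplicative order of 139 modulo 307 is 18.

18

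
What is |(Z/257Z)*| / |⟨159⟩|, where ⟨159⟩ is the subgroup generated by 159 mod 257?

By Lagrange's theorem, ord_257(159) divides φ(257) = 257 − 1 = 256 = 2^8.
Divisors of 256: 1, 2, 4, 8, 16, 32, 64, 128, 256.
Compute 159^d (mod 257) for the divisors d until we hit 1:
159^1 ≡ 159 (mod 257)
159^2 ≡ 95 (mod 257)
159^4 ≡ 30 (mod 257)
159^8 ≡ 129 (mod 257)
159^16 ≡ 193 (mod 257)
159^32 ≡ 241 (mod 257)
159^64 ≡ 256 (mod 257)
159^128 ≡ 1 (mod 257) ✓
So ord_257(159) = 128, hence |⟨159⟩| = 128.
The index is φ(257) / ord(159) = 256 / 128 = 2.

2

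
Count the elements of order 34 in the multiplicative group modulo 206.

16

φ(206) = φ(2)·φ(103) = 1·102 = 102 = 2 · 3 · 17.
Since (Z/206Z)^× is cyclic of order 102, the number of elements of order d is φ(d) when d | 102 and 0 otherwise.
34 = 2 · 17 divides 102, and φ(34) = 16.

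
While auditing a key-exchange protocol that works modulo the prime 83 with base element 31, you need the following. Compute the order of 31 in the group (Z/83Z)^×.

41

The order of 31 must divide φ(83) = 83 − 1 = 82 = 2 · 41.
Divisors of 82: 1, 2, 41, 82.
Evaluate successive powers at the divisors of 82:
31^1 ≡ 31
31^2 ≡ 48
31^41 ≡ 1
Therefore the multiplicative order of 31 modulo 83 is 41.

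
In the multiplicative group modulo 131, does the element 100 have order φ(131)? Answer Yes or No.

No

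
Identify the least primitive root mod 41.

6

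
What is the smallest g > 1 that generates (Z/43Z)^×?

3

φ(43) = 43 − 1 = 42 = 2 · 3 · 7.
g is a primitive root iff g^(42/q) ≢ 1 (mod 43) for each prime q ∈ {2, 3, 7}.
g = 2: 2^21 ≡ 42; 2^14 ≡ 1 — hits 1, so not a primitive root.
g = 3: 3^21 ≡ 42; 3^14 ≡ 36; 3^6 ≡ 41 — none is 1, so 3 is a primitive root.
Hence the least primitive root of 43 is 3.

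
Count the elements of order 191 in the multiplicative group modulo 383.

190

φ(383) = 383 − 1 = 382 = 2 · 191.
In a cyclic group of order 382, there are φ(d) elements of order d for each divisor d of 382, and zero for non-divisors.
191 | 382, and φ(191) = 191 − 1 = 190.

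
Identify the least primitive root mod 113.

3

φ(113) = 113 − 1 = 112 = 2^4 · 7.
g is a primitive root iff g^(112/q) ≢ 1 (mod 113) for each prime q ∈ {2, 7}.
g = 2: 2^56 ≡ 1 — hits 1, so not a primitive root.
g = 3: 3^56 ≡ 112; 3^16 ≡ 49 — none is 1, so 3 is a primitive root.
The smallest primitive root modulo 113 is 3.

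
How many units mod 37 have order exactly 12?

4

φ(37) = 37 − 1 = 36 = 2^2 · 3^2.
(Z/37Z)^× is cyclic (|G| = 36); a cyclic group of order m has exactly φ(d) elements of each order d | m, and none otherwise.
12 = 2^2 · 3 divides 36, and φ(12) = 4.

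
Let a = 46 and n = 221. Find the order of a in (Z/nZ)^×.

48

The order of 46 must divide φ(221) = φ(13·17) = (13−1)·(17−1) = 12·16 = 192 = 2^6 · 3.
Divisors of 192: 1, 2, 3, 4, 6, 8, 12, 16, 24, 32, 48, 64, 96, 192.
Check 46^d mod 221 for each divisor in increasing order:
46^1 ≡ 46 (mod 221)
46^2 ≡ 127 (mod 221)
46^3 ≡ 96 (mod 221)
46^4 ≡ 217 (mod 221)
46^6 ≡ 155 (mod 221)
46^8 ≡ 16 (mod 221)
46^12 ≡ 157 (mod 221)
46^16 ≡ 35 (mod 221)
46^24 ≡ 118 (mod 221)
46^32 ≡ 120 (mod 221)
46^48 ≡ 1 (mod 221) ✓
Hence ord(46) = 48.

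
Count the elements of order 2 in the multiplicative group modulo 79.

φ(79) = 79 − 1 = 78 = 2 · 3 · 13.
In a cyclic group of order 78, there are φ(d) elements of order d for each divisor d of 78, and zero for non-divisors.
2 | 78, and φ(2) = 2 − 1 = 1.

1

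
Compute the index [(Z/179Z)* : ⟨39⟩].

By Lagrange's theorem, ord_179(39) divides φ(179) = 179 − 1 = 178 = 2 · 89.
Divisors of 178: 1, 2, 89, 178.
Check 39^d mod 179 for each divisor in increasing order:
39^1 ≡ 39
39^2 ≡ 89
39^89 ≡ 1
Thus |⟨39⟩| = ord(39) = 89.
[(Z/179Z)^× : ⟨39⟩] = 178/89 = 2.

2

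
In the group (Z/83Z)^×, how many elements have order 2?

1

φ(83) = 83 − 1 = 82 = 2 · 41.
In a cyclic group of order 82, there are φ(d) elements of order d for each divisor d of 82, and zero for non-divisors.
2 | 82, and φ(2) = 2 − 1 = 1.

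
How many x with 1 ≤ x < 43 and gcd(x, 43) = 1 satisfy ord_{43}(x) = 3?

φ(43) = 43 − 1 = 42 = 2 · 3 · 7.
Since (Z/43Z)^× is cyclic of order 42, the number of elements of order d is φ(d) when d | 42 and 0 otherwise.
3 | 42, and φ(3) = 3 − 1 = 2.

2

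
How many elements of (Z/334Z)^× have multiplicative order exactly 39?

φ(334) = φ(2)·φ(167) = 1·166 = 166 = 2 · 83.
In a cyclic group of order 166, there are φ(d) elements of order d for each divisor d of 166, and zero for non-divisors.
Here 166 is not a multiple of 39, so there are no elements of order 39.

0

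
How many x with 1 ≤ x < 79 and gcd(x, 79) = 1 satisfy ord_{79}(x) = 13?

12

φ(79) = 79 − 1 = 78 = 2 · 3 · 13.
Since (Z/79Z)^× is cyclic of order 78, the number of elements of order d is φ(d) when d | 78 and 0 otherwise.
13 | 78, and φ(13) = 13 − 1 = 12.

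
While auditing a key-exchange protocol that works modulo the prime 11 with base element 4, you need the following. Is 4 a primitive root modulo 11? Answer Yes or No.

φ(11) = 11 − 1 = 10 = 2 · 5.
Test 4^(10/q) mod 11 for each prime factor q of 10:
4^5 ≡ 1 (mod 11)  [q = 2: ≡ 1 ✗]
4^2 ≡ 5 (mod 11)  [q = 5: ≢ 1 ✓]
4^5 ≡ 1 shows ord(4) | 5, strictly less than φ(11); not a primitive root.

No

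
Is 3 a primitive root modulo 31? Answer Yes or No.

Yes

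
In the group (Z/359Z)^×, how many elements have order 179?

178

φ(359) = 359 − 1 = 358 = 2 · 179.
In a cyclic group of order 358, there are φ(d) elements of order d for each divisor d of 358, and zero for non-divisors.
179 | 358, and φ(179) = 179 − 1 = 178.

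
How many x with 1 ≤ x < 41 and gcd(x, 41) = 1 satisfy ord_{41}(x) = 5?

φ(41) = 41 − 1 = 40 = 2^3 · 5.
(Z/41Z)^× is cyclic (|G| = 40); a cyclic group of order m has exactly φ(d) elements of each order d | m, and none otherwise.
5 | 40, and φ(5) = 5 − 1 = 4.

4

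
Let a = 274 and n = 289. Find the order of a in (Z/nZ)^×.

ord(274) | φ(289) = φ(17^2) = 17·(17−1) = 272 = 2^4 · 17.
Divisors of 272: 1, 2, 4, 8, 16, 17, 34, 68, 136, 272.
Check 274^d mod 289 for each divisor in increasing order:
274^1 ≡ 274
274^2 ≡ 225
274^4 ≡ 50
274^8 ≡ 188
274^16 ≡ 86
274^17 ≡ 155
274^34 ≡ 38
274^68 ≡ 288
274^136 ≡ 1
So ord_289(274) = 136.

136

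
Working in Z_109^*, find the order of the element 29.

Since 29 ∈ (Z/109Z)^×, its order divides φ(109) = 109 − 1 = 108 = 2^2 · 3^3.
Divisors of 108: 1, 2, 3, 4, 6, 9, 12, 18, 27, 36, 54, 108.
Test each divisor d:
29^1 ≡ 29 (mod 109)
29^2 ≡ 78 (mod 109)
29^3 ≡ 82 (mod 109)
29^4 ≡ 89 (mod 109)
29^6 ≡ 75 (mod 109)
29^9 ≡ 46 (mod 109)
29^12 ≡ 66 (mod 109)
29^18 ≡ 45 (mod 109)
29^27 ≡ 108 (mod 109)
29^36 ≡ 63 (mod 109)
29^54 ≡ 1 (mod 109) ✓
The smallest such exponent is 54, so the order of 29 is 54.

54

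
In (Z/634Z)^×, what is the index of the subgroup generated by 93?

1

By Lagrange's theorem, ord_634(93) divides φ(634) = φ(2)·φ(317) = 1·316 = 316 = 2^2 · 79.
Divisors of 316: 1, 2, 4, 79, 158, 316.
Check 93^d mod 634 for each divisor in increasing order:
93^1 ≡ 93 (mod 634)
93^2 ≡ 407 (mod 634)
93^4 ≡ 175 (mod 634)
93^79 ≡ 203 (mod 634)
93^158 ≡ 633 (mod 634)
93^316 ≡ 1 (mod 634) ✓
Thus |⟨93⟩| = ord(93) = 316.
Index = |(Z/634Z)^×| / |⟨93⟩| = 316 / 316 = 1.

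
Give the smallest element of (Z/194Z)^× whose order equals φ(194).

5

φ(194) = φ(2)·φ(97) = 1·96 = 96 = 2^5 · 3.
g is a primitive root iff g^(96/q) ≢ 1 (mod 194) for each prime q ∈ {2, 3}.
g = 2: gcd(2, 194) = 2 > 1, not a unit — skip.
g = 3: 3^48 ≡ 1 — hits 1, so not a primitive root.
g = 4: gcd(4, 194) = 2 > 1, not a unit — skip.
g = 5: 5^48 ≡ 193; 5^32 ≡ 35 — none is 1, so 5 is a primitive root.
So 5 is the smallest generator of (Z/194Z)^×.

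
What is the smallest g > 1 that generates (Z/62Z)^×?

φ(62) = φ(2)·φ(31) = 1·30 = 30 = 2 · 3 · 5.
g is a primitive root iff g^(30/q) ≢ 1 (mod 62) for each prime q ∈ {2, 3, 5}.
g = 2: gcd(2, 62) = 2 > 1, not a unit — skip.
g = 3: 3^15 ≡ 61; 3^10 ≡ 25; 3^6 ≡ 47 — none is 1, so 3 is a primitive root.
So 3 is the smallest generator of (Z/62Z)^×.

3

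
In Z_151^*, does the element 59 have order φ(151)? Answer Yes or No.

No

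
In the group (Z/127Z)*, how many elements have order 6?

2

φ(127) = 127 − 1 = 126 = 2 · 3^2 · 7.
(Z/127Z)^× is cyclic (|G| = 126); a cyclic group of order m has exactly φ(d) elements of each order d | m, and none otherwise.
6 = 2 · 3 divides 126, and φ(6) = 2.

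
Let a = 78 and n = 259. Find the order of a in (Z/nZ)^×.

Since 78 ∈ (Z/259Z)^×, its order divides φ(259) = φ(7·37) = (7−1)·(37−1) = 6·36 = 216 = 2^3 · 3^3.
Divisors of 216: 1, 2, 3, 4, 6, 8, 9, 12, 18, 24, 27, 36, 54, 72, 108, 216.
Evaluate successive powers at the divisors of 216:
78^1 ≡ 78 (mod 259)
78^2 ≡ 127 (mod 259)
78^3 ≡ 64 (mod 259)
78^4 ≡ 71 (mod 259)
78^6 ≡ 211 (mod 259)
78^8 ≡ 120 (mod 259)
78^9 ≡ 36 (mod 259)
78^12 ≡ 232 (mod 259)
78^18 ≡ 1 (mod 259) ✓
Therefore the multiplicative order of 78 modulo 259 is 18.

18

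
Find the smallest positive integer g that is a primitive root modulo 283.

3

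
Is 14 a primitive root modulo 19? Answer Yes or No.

φ(19) = 19 − 1 = 18 = 2 · 3^2.
An element g generates (Z/19Z)^× iff g^(18/q) ≢ 1 (mod 19) for each prime q ∈ {2, 3}.
14^9 ≡ 18 (mod 19)  [q = 2: ≢ 1 ✓]
14^6 ≡ 7 (mod 19)  [q = 3: ≢ 1 ✓]
Every test exponent gives a nontrivial residue, hence 14 generates the full group.

Yes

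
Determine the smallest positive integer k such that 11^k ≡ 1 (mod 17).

16

ord(11) | φ(17) = 17 − 1 = 16 = 2^4.
Divisors of 16: 1, 2, 4, 8, 16.
Evaluate successive powers at the divisors of 16:
11^1 ≡ 11 (mod 17)
11^2 ≡ 2 (mod 17)
11^4 ≡ 4 (mod 17)
11^8 ≡ 16 (mod 17)
11^16 ≡ 1 (mod 17) ✓
Hence ord(11) = 16.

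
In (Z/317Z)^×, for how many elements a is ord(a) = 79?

φ(317) = 317 − 1 = 316 = 2^2 · 79.
In a cyclic group of order 316, there are φ(d) elements of order d for each divisor d of 316, and zero for non-divisors.
79 | 316, and φ(79) = 79 − 1 = 78.

78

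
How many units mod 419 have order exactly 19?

18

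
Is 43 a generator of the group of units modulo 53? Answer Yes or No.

No

φ(53) = 53 − 1 = 52 = 2^2 · 13.
43 is a primitive root mod 53 iff 43^(φ(53)/q) ≢ 1 for every prime q | φ(53), i.e. q ∈ {2, 13}.
43^26 ≡ 1 (mod 53)  [q = 2: ≡ 1 ✗]
43^4 ≡ 36 (mod 53)  [q = 13: ≢ 1 ✓]
Since 43^26 ≡ 1, the order of 43 divides 26 < 52, so 43 is not a primitive root.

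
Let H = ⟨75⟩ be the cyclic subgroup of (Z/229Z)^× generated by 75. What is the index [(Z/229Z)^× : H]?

The order of 75 must divide φ(229) = 229 − 1 = 228 = 2^2 · 3 · 19.
Divisors of 228: 1, 2, 3, 4, 6, 12, 19, 38, 57, 76, 114, 228.
Evaluate successive powers at the divisors of 228:
75^1 ≡ 75
75^2 ≡ 129
75^3 ≡ 57
75^4 ≡ 153
75^6 ≡ 43
75^12 ≡ 17
75^19 ≡ 94
75^38 ≡ 134
75^57 ≡ 1
So ord_229(75) = 57, hence |⟨75⟩| = 57.
Index = |(Z/229Z)^×| / |⟨75⟩| = 228 / 57 = 4.

4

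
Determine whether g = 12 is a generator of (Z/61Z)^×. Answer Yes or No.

φ(61) = 61 − 1 = 60 = 2^2 · 3 · 5.
It suffices to check that the order of 12 is not a proper divisor of 60: compute 12^(60/q) for q ∈ {2, 3, 5}.
12^30 ≡ 1 (mod 61)  [q = 2: ≡ 1 ✗]
12^20 ≡ 13 (mod 61)  [q = 3: ≢ 1 ✓]
12^12 ≡ 58 (mod 61)  [q = 5: ≢ 1 ✓]
Since 12^30 ≡ 1, the order of 12 divides 30 < 60, so 12 is not a primitive root.

No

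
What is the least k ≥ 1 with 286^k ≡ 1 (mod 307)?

Since 286 ∈ (Z/307Z)^×, its order divides φ(307) = 307 − 1 = 306 = 2 · 3^2 · 17.
Divisors of 306: 1, 2, 3, 6, 9, 17, 18, 34, 51, 102, 153, 306.
Check 286^d mod 307 for each divisor in increasing order:
286^1 ≡ 286 (mod 307)
286^2 ≡ 134 (mod 307)
286^3 ≡ 256 (mod 307)
286^6 ≡ 145 (mod 307)
286^9 ≡ 280 (mod 307)
286^17 ≡ 53 (mod 307)
286^18 ≡ 115 (mod 307)
286^34 ≡ 46 (mod 307)
286^51 ≡ 289 (mod 307)
286^102 ≡ 17 (mod 307)
286^153 ≡ 1 (mod 307) ✓
Therefore the multiplicative order of 286 modulo 307 is 153.

153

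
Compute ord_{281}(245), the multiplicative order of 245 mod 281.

ord(245) | φ(281) = 281 − 1 = 280 = 2^3 · 5 · 7.
Divisors of 280: 1, 2, 4, 5, 7, 8, 10, 14, 20, 28, 35, 40, 56, 70, 140, 280.
Compute 245^d (mod 281) for the divisors d until we hit 1:
245^1 ≡ 245 (mod 281)
245^2 ≡ 172 (mod 281)
245^4 ≡ 79 (mod 281)
245^5 ≡ 247 (mod 281)
245^7 ≡ 53 (mod 281)
245^8 ≡ 59 (mod 281)
245^10 ≡ 32 (mod 281)
245^14 ≡ 280 (mod 281)
245^20 ≡ 181 (mod 281)
245^28 ≡ 1 (mod 281) ✓
Hence ord(245) = 28.

28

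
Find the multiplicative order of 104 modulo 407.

90

The order of 104 must divide φ(407) = φ(11·37) = (11−1)·(37−1) = 10·36 = 360 = 2^3 · 3^2 · 5.
Divisors of 360: 1, 2, 3, 4, 5, 6, 8, 9, 10, 12, 15, 18, 20, 24, 30, 36, 40, 45, 60, 72, 90, 120, 180, 360.
Compute 104^d (mod 407) for the divisors d until we hit 1:
104^1 ≡ 104
104^2 ≡ 234
104^3 ≡ 323
104^4 ≡ 218
104^5 ≡ 287
104^6 ≡ 137
104^8 ≡ 312
104^9 ≡ 295
104^10 ≡ 155
104^12 ≡ 47
104^15 ≡ 122
104^18 ≡ 334
104^20 ≡ 12
104^24 ≡ 174
104^30 ≡ 232
104^36 ≡ 38
104^40 ≡ 144
104^45 ≡ 221
104^60 ≡ 100
104^72 ≡ 223
104^90 ≡ 1
So ord_407(104) = 90.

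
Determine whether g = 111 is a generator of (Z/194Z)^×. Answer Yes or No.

φ(194) = φ(2)·φ(97) = 1·96 = 96 = 2^5 · 3.
An element g generates (Z/194Z)^× iff g^(96/q) ≢ 1 (mod 194) for each prime q ∈ {2, 3}.
111^48 ≡ 193 (mod 194)  [q = 2: ≢ 1 ✓]
111^32 ≡ 61 (mod 194)  [q = 3: ≢ 1 ✓]
Every test exponent gives a nontrivial residue, hence 111 generates the full group.

Yes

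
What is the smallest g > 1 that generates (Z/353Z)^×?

3

φ(353) = 353 − 1 = 352 = 2^5 · 11.
g is a primitive root iff g^(352/q) ≢ 1 (mod 353) for each prime q ∈ {2, 11}.
g = 2: 2^176 ≡ 1 — hits 1, so not a primitive root.
g = 3: 3^176 ≡ 352; 3^32 ≡ 140 — none is 1, so 3 is a primitive root.
So 3 is the smallest generator of (Z/353Z)^×.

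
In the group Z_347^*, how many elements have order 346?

172

φ(347) = 347 − 1 = 346 = 2 · 173.
Since (Z/347Z)^× is cyclic of order 346, the number of elements of order d is φ(d) when d | 346 and 0 otherwise.
346 = 2 · 173 divides 346, and φ(346) = 172.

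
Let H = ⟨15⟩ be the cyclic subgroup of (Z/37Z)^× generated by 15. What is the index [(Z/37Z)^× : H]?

1

Since 15 ∈ (Z/37Z)^×, its order divides φ(37) = 37 − 1 = 36 = 2^2 · 3^2.
Divisors of 36: 1, 2, 3, 4, 6, 9, 12, 18, 36.
Check 15^d mod 37 for each divisor in increasing order:
15^1 ≡ 15 (mod 37)
15^2 ≡ 3 (mod 37)
15^3 ≡ 8 (mod 37)
15^4 ≡ 9 (mod 37)
15^6 ≡ 27 (mod 37)
15^9 ≡ 31 (mod 37)
15^12 ≡ 26 (mod 37)
15^18 ≡ 36 (mod 37)
15^36 ≡ 1 (mod 37) ✓
So ord_37(15) = 36, hence |⟨15⟩| = 36.
The index is φ(37) / ord(15) = 36 / 36 = 1.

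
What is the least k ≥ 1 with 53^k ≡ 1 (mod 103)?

102

ord(53) | φ(103) = 103 − 1 = 102 = 2 · 3 · 17.
Divisors of 102: 1, 2, 3, 6, 17, 34, 51, 102.
Check 53^d mod 103 for each divisor in increasing order:
53^1 ≡ 53 (mod 103)
53^2 ≡ 28 (mod 103)
53^3 ≡ 42 (mod 103)
53^6 ≡ 13 (mod 103)
53^17 ≡ 57 (mod 103)
53^34 ≡ 56 (mod 103)
53^51 ≡ 102 (mod 103)
53^102 ≡ 1 (mod 103) ✓
The smallest such exponent is 102, so the order of 53 is 102.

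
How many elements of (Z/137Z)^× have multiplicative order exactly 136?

φ(137) = 137 − 1 = 136 = 2^3 · 17.
(Z/137Z)^× is cyclic (|G| = 136); a cyclic group of order m has exactly φ(d) elements of each order d | m, and none otherwise.
136 = 2^3 · 17 divides 136, and φ(136) = 64.

64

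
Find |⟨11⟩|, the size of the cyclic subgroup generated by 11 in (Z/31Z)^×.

By Lagrange's theorem, ord_31(11) divides φ(31) = 31 − 1 = 30 = 2 · 3 · 5.
Divisors of 30: 1, 2, 3, 5, 6, 10, 15, 30.
Check 11^d mod 31 for each divisor in increasing order:
11^1 ≡ 11 (mod 31)
11^2 ≡ 28 (mod 31)
11^3 ≡ 29 (mod 31)
11^5 ≡ 6 (mod 31)
11^6 ≡ 4 (mod 31)
11^10 ≡ 5 (mod 31)
11^15 ≡ 30 (mod 31)
11^30 ≡ 1 (mod 31) ✓
The smallest such exponent is 30, so the order of 11 is 30.

30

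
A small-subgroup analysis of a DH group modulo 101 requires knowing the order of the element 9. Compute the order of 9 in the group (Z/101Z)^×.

50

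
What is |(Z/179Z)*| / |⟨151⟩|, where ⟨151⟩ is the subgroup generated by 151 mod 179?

Since 151 ∈ (Z/179Z)^×, its order divides φ(179) = 179 − 1 = 178 = 2 · 89.
Divisors of 178: 1, 2, 89, 178.
Evaluate successive powers at the divisors of 178:
151^1 ≡ 151 (mod 179)
151^2 ≡ 68 (mod 179)
151^89 ≡ 1 (mod 179) ✓
Thus |⟨151⟩| = ord(151) = 89.
[(Z/179Z)^× : ⟨151⟩] = 178/89 = 2.

2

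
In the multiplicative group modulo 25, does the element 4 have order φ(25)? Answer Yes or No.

No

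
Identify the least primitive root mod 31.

3

φ(31) = 31 − 1 = 30 = 2 · 3 · 5.
g is a primitive root iff g^(30/q) ≢ 1 (mod 31) for each prime q ∈ {2, 3, 5}.
g = 2: 2^15 ≡ 1 — hits 1, so not a primitive root.
g = 3: 3^15 ≡ 30; 3^10 ≡ 25; 3^6 ≡ 16 — none is 1, so 3 is a primitive root.
So 3 is the smallest generator of (Z/31Z)^×.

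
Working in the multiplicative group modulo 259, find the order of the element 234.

By Lagrange's theorem, ord_259(234) divides φ(259) = φ(7·37) = (7−1)·(37−1) = 6·36 = 216 = 2^3 · 3^3.
Divisors of 216: 1, 2, 3, 4, 6, 8, 9, 12, 18, 24, 27, 36, 54, 72, 108, 216.
Evaluate successive powers at the divisors of 216:
234^1 ≡ 234 (mod 259)
234^2 ≡ 107 (mod 259)
234^3 ≡ 174 (mod 259)
234^4 ≡ 53 (mod 259)
234^6 ≡ 232 (mod 259)
234^8 ≡ 219 (mod 259)
234^9 ≡ 223 (mod 259)
234^12 ≡ 211 (mod 259)
234^18 ≡ 1 (mod 259) ✓
So ord_259(234) = 18.

18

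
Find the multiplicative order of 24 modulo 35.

6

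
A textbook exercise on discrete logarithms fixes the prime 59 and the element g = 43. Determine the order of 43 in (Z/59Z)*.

58

The order of 43 must divide φ(59) = 59 − 1 = 58 = 2 · 29.
Divisors of 58: 1, 2, 29, 58.
Test each divisor d:
43^1 ≡ 43
43^2 ≡ 20
43^29 ≡ 58
43^58 ≡ 1
Hence ord(43) = 58.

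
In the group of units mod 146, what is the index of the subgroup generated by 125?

ord(125) | φ(146) = φ(2)·φ(73) = 1·72 = 72 = 2^3 · 3^2.
Divisors of 72: 1, 2, 3, 4, 6, 8, 9, 12, 18, 24, 36, 72.
Evaluate successive powers at the divisors of 72:
125^1 ≡ 125 (mod 146)
125^2 ≡ 3 (mod 146)
125^3 ≡ 83 (mod 146)
125^4 ≡ 9 (mod 146)
125^6 ≡ 27 (mod 146)
125^8 ≡ 81 (mod 146)
125^9 ≡ 51 (mod 146)
125^12 ≡ 145 (mod 146)
125^18 ≡ 119 (mod 146)
125^24 ≡ 1 (mod 146) ✓
The order of 125 is 24, so the subgroup it generates has 24 elements.
The index is φ(146) / ord(125) = 72 / 24 = 3.

3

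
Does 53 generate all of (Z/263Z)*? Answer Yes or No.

Yes

φ(263) = 263 − 1 = 262 = 2 · 131.
An element g generates (Z/263Z)^× iff g^(262/q) ≢ 1 (mod 263) for each prime q ∈ {2, 131}.
53^131 ≡ 262 (mod 263)  [q = 2: ≢ 1 ✓]
53^2 ≡ 179 (mod 263)  [q = 131: ≢ 1 ✓]
None equal 1, so ord_263(53) = 262: 53 is a primitive root.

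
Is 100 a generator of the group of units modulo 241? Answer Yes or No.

φ(241) = 241 − 1 = 240 = 2^4 · 3 · 5.
Test 100^(240/q) mod 241 for each prime factor q of 240:
100^120 ≡ 1 (mod 241)  [q = 2: ≡ 1 ✗]
100^80 ≡ 225 (mod 241)  [q = 3: ≢ 1 ✓]
100^48 ≡ 91 (mod 241)  [q = 5: ≢ 1 ✓]
The check at q = 2 fails, so 100 generates a proper subgroup.

No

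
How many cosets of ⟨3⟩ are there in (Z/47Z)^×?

2

ord(3) | φ(47) = 47 − 1 = 46 = 2 · 23.
Divisors of 46: 1, 2, 23, 46.
Evaluate successive powers at the divisors of 46:
3^1 ≡ 3 (mod 47)
3^2 ≡ 9 (mod 47)
3^23 ≡ 1 (mod 47) ✓
Thus |⟨3⟩| = ord(3) = 23.
[(Z/47Z)^× : ⟨3⟩] = 46/23 = 2.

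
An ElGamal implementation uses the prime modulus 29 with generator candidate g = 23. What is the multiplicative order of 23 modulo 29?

By Lagrange's theorem, ord_29(23) divides φ(29) = 29 − 1 = 28 = 2^2 · 7.
Divisors of 28: 1, 2, 4, 7, 14, 28.
Test each divisor d:
23^1 ≡ 23
23^2 ≡ 7
23^4 ≡ 20
23^7 ≡ 1
So ord_29(23) = 7.

7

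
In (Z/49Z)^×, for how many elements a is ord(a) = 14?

φ(49) = φ(7^2) = 7·(7−1) = 42 = 2 · 3 · 7.
(Z/49Z)^× is cyclic (|G| = 42); a cyclic group of order m has exactly φ(d) elements of each order d | m, and none otherwise.
14 = 2 · 7 divides 42, and φ(14) = 6.

6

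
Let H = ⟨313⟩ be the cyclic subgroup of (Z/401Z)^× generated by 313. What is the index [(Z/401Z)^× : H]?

Since 313 ∈ (Z/401Z)^×, its order divides φ(401) = 401 − 1 = 400 = 2^4 · 5^2.
Divisors of 400: 1, 2, 4, 5, 8, 10, 16, 20, 25, 40, 50, 80, 100, 200, 400.
Test each divisor d:
313^1 ≡ 313 (mod 401)
313^2 ≡ 125 (mod 401)
313^4 ≡ 387 (mod 401)
313^5 ≡ 29 (mod 401)
313^8 ≡ 196 (mod 401)
313^10 ≡ 39 (mod 401)
313^16 ≡ 321 (mod 401)
313^20 ≡ 318 (mod 401)
313^25 ≡ 400 (mod 401)
313^40 ≡ 72 (mod 401)
313^50 ≡ 1 (mod 401) ✓
The order of 313 is 50, so the subgroup it generates has 50 elements.
[(Z/401Z)^× : ⟨313⟩] = 400/50 = 8.

8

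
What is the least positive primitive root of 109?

φ(109) = 109 − 1 = 108 = 2^2 · 3^3.
g is a primitive root iff g^(108/q) ≢ 1 (mod 109) for each prime q ∈ {2, 3}.
g = 2: 2^54 ≡ 108; 2^36 ≡ 1 — hits 1, so not a primitive root.
g = 3: 3^54 ≡ 1 — hits 1, so not a primitive root.
g = 4: 4^54 ≡ 1 — hits 1, so not a primitive root.
g = 5: 5^54 ≡ 1 — hits 1, so not a primitive root.
g = 6: 6^54 ≡ 108; 6^36 ≡ 63 — none is 1, so 6 is a primitive root.
The smallest primitive root modulo 109 is 6.

6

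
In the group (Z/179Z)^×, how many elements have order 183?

φ(179) = 179 − 1 = 178 = 2 · 89.
In a cyclic group of order 178, there are φ(d) elements of order d for each divisor d of 178, and zero for non-divisors.
Here 178 is not a multiple of 183, so there are no elements of order 183.

0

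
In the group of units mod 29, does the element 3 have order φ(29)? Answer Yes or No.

Yes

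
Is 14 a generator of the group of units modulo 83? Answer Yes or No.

Yes

φ(83) = 83 − 1 = 82 = 2 · 41.
An element g generates (Z/83Z)^× iff g^(82/q) ≢ 1 (mod 83) for each prime q ∈ {2, 41}.
14^41 ≡ 82 (mod 83)  [q = 2: ≢ 1 ✓]
14^2 ≡ 30 (mod 83)  [q = 41: ≢ 1 ✓]
Every test exponent gives a nontrivial residue, hence 14 generates the full group.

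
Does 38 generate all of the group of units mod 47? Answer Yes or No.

Yes

φ(47) = 47 − 1 = 46 = 2 · 23.
It suffices to check that the order of 38 is not a proper divisor of 46: compute 38^(46/q) for q ∈ {2, 23}.
38^23 ≡ 46 (mod 47)  [q = 2: ≢ 1 ✓]
38^2 ≡ 34 (mod 47)  [q = 23: ≢ 1 ✓]
None equal 1, so ord_47(38) = 46: 38 is a primitive root.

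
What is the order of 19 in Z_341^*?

The order of 19 must divide φ(341) = φ(11·31) = (11−1)·(31−1) = 10·30 = 300 = 2^2 · 3 · 5^2.
Divisors of 300: 1, 2, 3, 4, 5, 6, 10, 12, 15, 20, 25, 30, 50, 60, 75, 100, 150, 300.
Check 19^d mod 341 for each divisor in increasing order:
19^1 ≡ 19 (mod 341)
19^2 ≡ 20 (mod 341)
19^3 ≡ 39 (mod 341)
19^4 ≡ 59 (mod 341)
19^5 ≡ 98 (mod 341)
19^6 ≡ 157 (mod 341)
19^10 ≡ 56 (mod 341)
19^12 ≡ 97 (mod 341)
19^15 ≡ 32 (mod 341)
19^20 ≡ 67 (mod 341)
19^25 ≡ 87 (mod 341)
19^30 ≡ 1 (mod 341) ✓
So ord_341(19) = 30.

30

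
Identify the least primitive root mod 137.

3

φ(137) = 137 − 1 = 136 = 2^3 · 17.
g is a primitive root iff g^(136/q) ≢ 1 (mod 137) for each prime q ∈ {2, 17}.
g = 2: 2^68 ≡ 1 — hits 1, so not a primitive root.
g = 3: 3^68 ≡ 136; 3^8 ≡ 122 — none is 1, so 3 is a primitive root.
Hence the least primitive root of 137 is 3.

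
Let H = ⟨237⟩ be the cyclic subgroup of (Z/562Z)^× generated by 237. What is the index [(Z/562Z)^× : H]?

The order of 237 must divide φ(562) = φ(2)·φ(281) = 1·280 = 280 = 2^3 · 5 · 7.
Divisors of 280: 1, 2, 4, 5, 7, 8, 10, 14, 20, 28, 35, 40, 56, 70, 140, 280.
Compute 237^d (mod 562) for the divisors d until we hit 1:
237^1 ≡ 237 (mod 562)
237^2 ≡ 531 (mod 562)
237^4 ≡ 399 (mod 562)
237^5 ≡ 147 (mod 562)
237^7 ≡ 501 (mod 562)
237^8 ≡ 155 (mod 562)
237^10 ≡ 253 (mod 562)
237^14 ≡ 349 (mod 562)
237^20 ≡ 503 (mod 562)
237^28 ≡ 409 (mod 562)
237^35 ≡ 341 (mod 562)
237^40 ≡ 109 (mod 562)
237^56 ≡ 367 (mod 562)
237^70 ≡ 509 (mod 562)
237^140 ≡ 561 (mod 562)
237^280 ≡ 1 (mod 562) ✓
So ord_562(237) = 280, hence |⟨237⟩| = 280.
Index = |(Z/562Z)^×| / |⟨237⟩| = 280 / 280 = 1.

1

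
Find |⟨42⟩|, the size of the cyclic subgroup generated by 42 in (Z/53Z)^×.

ord(42) | φ(53) = 53 − 1 = 52 = 2^2 · 13.
Divisors of 52: 1, 2, 4, 13, 26, 52.
Evaluate successive powers at the divisors of 52:
42^1 ≡ 42
42^2 ≡ 15
42^4 ≡ 13
42^13 ≡ 1
The smallest such exponent is 13, so the order of 42 is 13.

13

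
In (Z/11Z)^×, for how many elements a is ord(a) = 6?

φ(11) = 11 − 1 = 10 = 2 · 5.
(Z/11Z)^× is cyclic (|G| = 10); a cyclic group of order m has exactly φ(d) elements of each order d | m, and none otherwise.
Since 6 ∤ 10, the count is 0.

0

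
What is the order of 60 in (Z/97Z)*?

Since 60 ∈ (Z/97Z)^×, its order divides φ(97) = 97 − 1 = 96 = 2^5 · 3.
Divisors of 96: 1, 2, 3, 4, 6, 8, 12, 16, 24, 32, 48, 96.
Check 60^d mod 97 for each divisor in increasing order:
60^1 ≡ 60
60^2 ≡ 11
60^3 ≡ 78
60^4 ≡ 24
60^6 ≡ 70
60^8 ≡ 91
60^12 ≡ 50
60^16 ≡ 36
60^24 ≡ 75
60^32 ≡ 35
60^48 ≡ 96
60^96 ≡ 1
Therefore the multiplicative order of 60 modulo 97 is 96.

96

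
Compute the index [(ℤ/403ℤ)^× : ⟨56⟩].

60

By Lagrange's theorem, ord_403(56) divides φ(403) = φ(13·31) = (13−1)·(31−1) = 12·30 = 360 = 2^3 · 3^2 · 5.
Divisors of 360: 1, 2, 3, 4, 5, 6, 8, 9, 10, 12, 15, 18, 20, 24, 30, 36, 40, 45, 60, 72, 90, 120, 180, 360.
Evaluate successive powers at the divisors of 360:
56^1 ≡ 56
56^2 ≡ 315
56^3 ≡ 311
56^4 ≡ 87
56^5 ≡ 36
56^6 ≡ 1
Thus |⟨56⟩| = ord(56) = 6.
The index is φ(403) / ord(56) = 360 / 6 = 60.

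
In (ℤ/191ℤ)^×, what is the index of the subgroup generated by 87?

1

ord(87) | φ(191) = 191 − 1 = 190 = 2 · 5 · 19.
Divisors of 190: 1, 2, 5, 10, 19, 38, 95, 190.
Compute 87^d (mod 191) for the divisors d until we hit 1:
87^1 ≡ 87
87^2 ≡ 120
87^5 ≡ 31
87^10 ≡ 6
87^19 ≡ 7
87^38 ≡ 49
87^95 ≡ 190
87^190 ≡ 1
So ord_191(87) = 190, hence |⟨87⟩| = 190.
The index is φ(191) / ord(87) = 190 / 190 = 1.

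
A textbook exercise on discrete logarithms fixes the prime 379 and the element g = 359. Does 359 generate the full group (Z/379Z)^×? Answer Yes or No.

Yes

φ(379) = 379 − 1 = 378 = 2 · 3^3 · 7.
359 is a primitive root mod 379 iff 359^(φ(379)/q) ≢ 1 for every prime q | φ(379), i.e. q ∈ {2, 3, 7}.
359^189 ≡ 378 (mod 379)  [q = 2: ≢ 1 ✓]
359^126 ≡ 51 (mod 379)  [q = 3: ≢ 1 ✓]
359^54 ≡ 94 (mod 379)  [q = 7: ≢ 1 ✓]
None equal 1, so ord_379(359) = 378: 359 is a primitive root.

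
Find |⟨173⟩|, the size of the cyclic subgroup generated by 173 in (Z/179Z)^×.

ord(173) | φ(179) = 179 − 1 = 178 = 2 · 89.
Divisors of 178: 1, 2, 89, 178.
Compute 173^d (mod 179) for the divisors d until we hit 1:
173^1 ≡ 173 (mod 179)
173^2 ≡ 36 (mod 179)
173^89 ≡ 1 (mod 179) ✓
Hence ord(173) = 89.

89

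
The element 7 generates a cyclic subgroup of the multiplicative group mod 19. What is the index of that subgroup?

6

The order of 7 must divide φ(19) = 19 − 1 = 18 = 2 · 3^2.
Divisors of 18: 1, 2, 3, 6, 9, 18.
Evaluate successive powers at the divisors of 18:
7^1 ≡ 7 (mod 19)
7^2 ≡ 11 (mod 19)
7^3 ≡ 1 (mod 19) ✓
Thus |⟨7⟩| = ord(7) = 3.
The index is φ(19) / ord(7) = 18 / 3 = 6.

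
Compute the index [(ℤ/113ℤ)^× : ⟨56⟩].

By Lagrange's theorem, ord_113(56) divides φ(113) = 113 − 1 = 112 = 2^4 · 7.
Divisors of 112: 1, 2, 4, 7, 8, 14, 16, 28, 56, 112.
Test each divisor d:
56^1 ≡ 56 (mod 113)
56^2 ≡ 85 (mod 113)
56^4 ≡ 106 (mod 113)
56^7 ≡ 15 (mod 113)
56^8 ≡ 49 (mod 113)
56^14 ≡ 112 (mod 113)
56^16 ≡ 28 (mod 113)
56^28 ≡ 1 (mod 113) ✓
So ord_113(56) = 28, hence |⟨56⟩| = 28.
The index is φ(113) / ord(56) = 112 / 28 = 4.

4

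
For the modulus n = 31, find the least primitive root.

3

φ(31) = 31 − 1 = 30 = 2 · 3 · 5.
Test candidates g = 2, 3, … against the prime factors q ∈ {2, 3, 5} of φ(31): g is a generator iff g^(30/q) ≢ 1 for every such q.
g = 2: 2^15 ≡ 1 — hits 1, so not a primitive root.
g = 3: 3^15 ≡ 30; 3^10 ≡ 25; 3^6 ≡ 16 — none is 1, so 3 is a primitive root.
The smallest primitive root modulo 31 is 3.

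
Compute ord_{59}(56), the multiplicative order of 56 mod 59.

58

Since 56 ∈ (Z/59Z)^×, its order divides φ(59) = 59 − 1 = 58 = 2 · 29.
Divisors of 58: 1, 2, 29, 58.
Test each divisor d:
56^1 ≡ 56 (mod 59)
56^2 ≡ 9 (mod 59)
56^29 ≡ 58 (mod 59)
56^58 ≡ 1 (mod 59) ✓
The smallest such exponent is 58, so the order of 56 is 58.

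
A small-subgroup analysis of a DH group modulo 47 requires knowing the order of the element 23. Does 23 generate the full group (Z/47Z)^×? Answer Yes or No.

Yes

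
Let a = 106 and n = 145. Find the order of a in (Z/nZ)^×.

28

By Lagrange's theorem, ord_145(106) divides φ(145) = φ(5·29) = (5−1)·(29−1) = 4·28 = 112 = 2^4 · 7.
Divisors of 112: 1, 2, 4, 7, 8, 14, 16, 28, 56, 112.
Compute 106^d (mod 145) for the divisors d until we hit 1:
106^1 ≡ 106 (mod 145)
106^2 ≡ 71 (mod 145)
106^4 ≡ 111 (mod 145)
106^7 ≡ 41 (mod 145)
106^8 ≡ 141 (mod 145)
106^14 ≡ 86 (mod 145)
106^16 ≡ 16 (mod 145)
106^28 ≡ 1 (mod 145) ✓
So ord_145(106) = 28.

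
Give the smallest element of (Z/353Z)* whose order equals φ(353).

3

φ(353) = 353 − 1 = 352 = 2^5 · 11.
Test candidates g = 2, 3, … against the prime factors q ∈ {2, 11} of φ(353): g is a generator iff g^(352/q) ≢ 1 for every such q.
g = 2: 2^176 ≡ 1 — hits 1, so not a primitive root.
g = 3: 3^176 ≡ 352; 3^32 ≡ 140 — none is 1, so 3 is a primitive root.
The smallest primitive root modulo 353 is 3.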